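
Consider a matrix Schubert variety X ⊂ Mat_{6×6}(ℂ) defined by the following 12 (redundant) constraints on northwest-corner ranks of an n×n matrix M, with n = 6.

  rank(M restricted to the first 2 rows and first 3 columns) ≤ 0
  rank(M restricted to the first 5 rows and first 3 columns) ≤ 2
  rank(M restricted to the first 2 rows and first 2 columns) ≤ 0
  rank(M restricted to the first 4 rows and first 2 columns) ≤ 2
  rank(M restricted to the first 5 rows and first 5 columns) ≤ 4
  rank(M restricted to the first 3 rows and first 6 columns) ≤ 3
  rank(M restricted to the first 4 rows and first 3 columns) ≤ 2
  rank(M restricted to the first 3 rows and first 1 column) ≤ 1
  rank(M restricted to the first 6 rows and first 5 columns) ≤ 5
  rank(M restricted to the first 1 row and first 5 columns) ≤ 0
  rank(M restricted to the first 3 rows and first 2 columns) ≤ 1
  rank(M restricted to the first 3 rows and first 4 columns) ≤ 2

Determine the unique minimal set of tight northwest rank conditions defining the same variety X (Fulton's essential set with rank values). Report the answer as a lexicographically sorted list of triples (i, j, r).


Propagating the 12 rank bounds to every northwest block:

  row 1: 0  0  0  0  0  1
  row 2: 0  0  0  1  1  2
  row 3: 1  1  1  2  2  3
  row 4: 1  2  2  3  3  4
  row 5: 1  2  2  3  4  5
  row 6: 1  2  3  4  5  6

giving w = (6, 4, 1, 2, 5, 3) via Δ²R.

Rothe diagram D(w) (9 cells), 3 SE-corners (essential conditions):

[(1, 5, 0), (2, 3, 0), (5, 3, 2)]


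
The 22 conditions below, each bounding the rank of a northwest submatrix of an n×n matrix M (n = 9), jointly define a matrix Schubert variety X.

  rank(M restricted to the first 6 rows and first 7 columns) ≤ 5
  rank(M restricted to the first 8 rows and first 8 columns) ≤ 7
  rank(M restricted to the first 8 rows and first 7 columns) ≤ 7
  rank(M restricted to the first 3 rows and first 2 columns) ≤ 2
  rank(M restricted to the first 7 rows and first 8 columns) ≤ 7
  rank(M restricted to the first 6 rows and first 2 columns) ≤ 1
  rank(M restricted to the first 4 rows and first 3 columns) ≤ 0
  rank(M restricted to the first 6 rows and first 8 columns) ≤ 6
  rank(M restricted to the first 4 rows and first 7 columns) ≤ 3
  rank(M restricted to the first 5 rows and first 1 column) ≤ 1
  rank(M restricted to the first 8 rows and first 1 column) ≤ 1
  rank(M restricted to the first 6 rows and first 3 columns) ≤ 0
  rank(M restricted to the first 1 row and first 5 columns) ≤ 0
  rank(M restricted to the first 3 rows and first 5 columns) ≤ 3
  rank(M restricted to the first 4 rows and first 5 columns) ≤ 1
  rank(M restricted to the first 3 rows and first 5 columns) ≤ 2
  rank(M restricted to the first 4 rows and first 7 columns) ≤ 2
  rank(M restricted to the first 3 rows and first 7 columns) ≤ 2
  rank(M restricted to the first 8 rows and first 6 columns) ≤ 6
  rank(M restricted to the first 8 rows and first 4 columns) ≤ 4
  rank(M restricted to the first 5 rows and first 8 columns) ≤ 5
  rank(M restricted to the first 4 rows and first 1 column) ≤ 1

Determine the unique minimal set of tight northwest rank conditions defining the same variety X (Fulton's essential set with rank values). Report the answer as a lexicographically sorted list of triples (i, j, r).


Recovering R(i,j) via the rank-extension bound from the 22 conditions:

  row 1: 0, 0, 0, 0, 0, 1, 1, 1, 1
  row 2: 0, 0, 0, 1, 1, 2, 2, 2, 2
  row 3: 0, 0, 0, 1, 1, 2, 2, 3, 3
  row 4: 0, 0, 0, 1, 1, 2, 2, 3, 4
  row 5: 0, 0, 0, 1, 2, 3, 3, 4, 5
  row 6: 0, 0, 0, 1, 2, 3, 4, 5, 6
  row 7: 1, 1, 1, 2, 3, 4, 5, 6, 7
  row 8: 1, 2, 2, 3, 4, 5, 6, 7, 8
  row 9: 1, 2, 3, 4, 5, 6, 7, 8, 9

so w = (6, 4, 8, 9, 5, 7, 1, 2, 3).

Rothe diagram D(w) (24 cells), 4 SE-corners (essential conditions):

[(1, 5, 0), (4, 5, 1), (4, 7, 2), (6, 3, 0)]


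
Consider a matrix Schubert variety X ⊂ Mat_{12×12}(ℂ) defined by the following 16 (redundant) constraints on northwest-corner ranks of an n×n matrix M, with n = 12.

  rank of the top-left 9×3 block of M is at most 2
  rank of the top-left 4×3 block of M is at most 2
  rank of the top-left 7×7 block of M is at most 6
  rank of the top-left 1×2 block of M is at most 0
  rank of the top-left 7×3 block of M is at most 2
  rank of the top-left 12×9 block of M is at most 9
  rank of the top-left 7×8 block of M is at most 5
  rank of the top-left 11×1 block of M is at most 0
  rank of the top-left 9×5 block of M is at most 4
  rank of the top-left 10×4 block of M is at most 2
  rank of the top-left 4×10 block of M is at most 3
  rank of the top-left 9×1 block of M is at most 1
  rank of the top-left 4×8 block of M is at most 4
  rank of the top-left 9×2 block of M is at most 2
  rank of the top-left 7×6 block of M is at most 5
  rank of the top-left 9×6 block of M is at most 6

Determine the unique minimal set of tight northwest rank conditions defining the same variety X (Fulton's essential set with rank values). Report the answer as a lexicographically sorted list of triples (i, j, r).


Propagating the 16 rank bounds to every northwest block:

  0, 0, 1, 1, 1, 1, 1, 1, 1, 1, 1, 1
  0, 1, 2, 2, 2, 2, 2, 2, 2, 2, 2, 2
  0, 1, 2, 2, 3, 3, 3, 3, 3, 3, 3, 3
  0, 1, 2, 2, 3, 3, 3, 3, 3, 3, 4, 4
  0, 1, 2, 2, 3, 4, 4, 4, 4, 4, 5, 5
  0, 1, 2, 2, 3, 4, 5, 5, 5, 5, 6, 6
  0, 1, 2, 2, 3, 4, 5, 5, 6, 6, 7, 7
  0, 1, 2, 2, 3, 4, 5, 6, 7, 7, 8, 8
  0, 1, 2, 2, 3, 4, 5, 6, 7, 8, 9, 9
  0, 1, 2, 2, 3, 4, 5, 6, 7, 8, 9, 10
  0, 1, 2, 3, 4, 5, 6, 7, 8, 9, 10, 11
  1, 2, 3, 4, 5, 6, 7, 8, 9, 10, 11, 12

so w = (3, 2, 5, 11, 6, 7, 9, 8, 10, 12, 4, 1).

ℓ(w)=26; the 5 essential cells (i,j,r):

[(1, 2, 0), (4, 10, 3), (7, 8, 5), (10, 4, 2), (11, 1, 0)]


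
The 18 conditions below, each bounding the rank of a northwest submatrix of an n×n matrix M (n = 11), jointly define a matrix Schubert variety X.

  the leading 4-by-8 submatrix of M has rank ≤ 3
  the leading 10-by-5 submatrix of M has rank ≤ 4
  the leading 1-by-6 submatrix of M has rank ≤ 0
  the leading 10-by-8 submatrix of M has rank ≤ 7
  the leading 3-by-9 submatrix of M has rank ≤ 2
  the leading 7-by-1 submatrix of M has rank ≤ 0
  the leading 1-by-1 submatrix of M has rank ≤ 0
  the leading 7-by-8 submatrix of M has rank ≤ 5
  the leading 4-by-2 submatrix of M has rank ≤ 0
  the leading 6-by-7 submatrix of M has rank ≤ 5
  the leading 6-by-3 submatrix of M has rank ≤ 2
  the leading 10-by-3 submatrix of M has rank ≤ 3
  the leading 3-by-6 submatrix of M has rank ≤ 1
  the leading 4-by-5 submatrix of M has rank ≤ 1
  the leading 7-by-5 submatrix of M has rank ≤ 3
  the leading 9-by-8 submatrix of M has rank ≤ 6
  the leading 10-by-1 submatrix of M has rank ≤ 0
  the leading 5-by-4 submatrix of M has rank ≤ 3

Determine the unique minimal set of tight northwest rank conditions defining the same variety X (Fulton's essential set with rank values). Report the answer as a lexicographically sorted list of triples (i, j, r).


Reconstructing r_w from the 18 given conditions:

  row 1: 0 | 0 | 0 | 0 | 0 | 0 | 1 | 1 | 1 | 1 | 1
  row 2: 0 | 0 | 1 | 1 | 1 | 1 | 2 | 2 | 2 | 2 | 2
  row 3: 0 | 0 | 1 | 1 | 1 | 1 | 2 | 2 | 2 | 3 | 3
  row 4: 0 | 0 | 1 | 1 | 1 | 2 | 3 | 3 | 3 | 4 | 4
  row 5: 0 | 1 | 2 | 2 | 2 | 3 | 4 | 4 | 4 | 5 | 5
  row 6: 0 | 1 | 2 | 3 | 3 | 4 | 5 | 5 | 5 | 6 | 6
  row 7: 0 | 1 | 2 | 3 | 3 | 4 | 5 | 5 | 6 | 7 | 7
  row 8: 0 | 1 | 2 | 3 | 4 | 5 | 6 | 6 | 7 | 8 | 8
  row 9: 0 | 1 | 2 | 3 | 4 | 5 | 6 | 6 | 7 | 8 | 9
  row 10: 0 | 1 | 2 | 3 | 4 | 5 | 6 | 7 | 8 | 9 | 10
  row 11: 1 | 2 | 3 | 4 | 5 | 6 | 7 | 8 | 9 | 10 | 11

giving w = (7, 3, 10, 6, 2, 4, 9, 5, 11, 8, 1) via Δ²R.

9 SE-corners of the 28-cell Rothe diagram give Ess(w):

[(1, 6, 0), (3, 6, 1), (3, 9, 2), (4, 2, 0), (4, 5, 1), (7, 5, 3), (7, 8, 5), (9, 8, 6), (10, 1, 0)]


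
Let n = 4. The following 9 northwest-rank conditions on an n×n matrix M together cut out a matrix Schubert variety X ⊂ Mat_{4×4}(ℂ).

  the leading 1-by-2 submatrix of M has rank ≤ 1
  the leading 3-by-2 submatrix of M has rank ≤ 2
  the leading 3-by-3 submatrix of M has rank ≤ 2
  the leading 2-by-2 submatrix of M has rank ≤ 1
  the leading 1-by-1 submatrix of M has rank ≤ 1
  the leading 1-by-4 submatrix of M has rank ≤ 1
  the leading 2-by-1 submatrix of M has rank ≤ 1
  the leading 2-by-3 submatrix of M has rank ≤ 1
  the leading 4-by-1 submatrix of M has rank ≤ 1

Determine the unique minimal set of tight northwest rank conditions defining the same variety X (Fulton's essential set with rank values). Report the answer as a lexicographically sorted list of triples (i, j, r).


Recovering R(i,j) via the rank-extension bound from the 9 conditions:

  1, 1, 1, 1
  1, 1, 1, 2
  1, 2, 2, 3
  1, 2, 3, 4

the unique w with this rank table is (1, 4, 2, 3).

ℓ(w)=2; the 1 essential cell (i,j,r):

[(2, 3, 1)]


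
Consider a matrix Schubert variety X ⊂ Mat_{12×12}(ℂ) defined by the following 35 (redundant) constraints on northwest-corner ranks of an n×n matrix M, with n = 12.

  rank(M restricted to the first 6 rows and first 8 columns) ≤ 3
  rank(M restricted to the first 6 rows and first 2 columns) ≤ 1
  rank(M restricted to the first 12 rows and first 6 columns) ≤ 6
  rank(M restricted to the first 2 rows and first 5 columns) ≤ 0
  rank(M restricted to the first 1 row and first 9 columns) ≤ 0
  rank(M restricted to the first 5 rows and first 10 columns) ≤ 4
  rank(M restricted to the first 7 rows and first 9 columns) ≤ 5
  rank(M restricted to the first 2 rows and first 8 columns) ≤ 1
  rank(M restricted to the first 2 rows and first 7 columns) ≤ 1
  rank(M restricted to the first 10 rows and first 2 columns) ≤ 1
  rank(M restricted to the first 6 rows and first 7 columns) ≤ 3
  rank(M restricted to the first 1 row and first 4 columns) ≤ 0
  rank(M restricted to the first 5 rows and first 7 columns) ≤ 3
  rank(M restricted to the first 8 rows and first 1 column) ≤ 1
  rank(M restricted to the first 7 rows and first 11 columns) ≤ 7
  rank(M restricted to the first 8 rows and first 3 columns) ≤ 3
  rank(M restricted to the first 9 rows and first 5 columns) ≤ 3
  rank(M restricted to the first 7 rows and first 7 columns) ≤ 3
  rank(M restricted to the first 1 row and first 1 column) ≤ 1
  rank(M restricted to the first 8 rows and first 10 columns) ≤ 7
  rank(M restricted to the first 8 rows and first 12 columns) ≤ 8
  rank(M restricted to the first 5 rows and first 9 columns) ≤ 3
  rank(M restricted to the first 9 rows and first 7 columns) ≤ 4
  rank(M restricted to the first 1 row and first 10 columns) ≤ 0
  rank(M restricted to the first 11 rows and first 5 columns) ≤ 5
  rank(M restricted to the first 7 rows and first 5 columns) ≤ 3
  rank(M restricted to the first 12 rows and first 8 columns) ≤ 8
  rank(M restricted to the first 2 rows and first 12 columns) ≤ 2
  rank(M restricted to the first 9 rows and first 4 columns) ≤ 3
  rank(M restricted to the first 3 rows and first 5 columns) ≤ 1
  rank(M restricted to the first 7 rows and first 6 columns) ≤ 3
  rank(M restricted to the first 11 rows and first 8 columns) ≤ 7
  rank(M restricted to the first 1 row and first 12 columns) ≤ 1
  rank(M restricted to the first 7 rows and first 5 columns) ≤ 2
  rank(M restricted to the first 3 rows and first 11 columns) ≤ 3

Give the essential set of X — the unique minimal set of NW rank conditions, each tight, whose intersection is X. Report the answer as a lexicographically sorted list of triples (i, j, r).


Recovering R(i,j) via the rank-extension bound from the 35 conditions:

  0 0 0 0 0 0 0 0 0 0 1 1
  0 0 0 0 0 1 1 1 1 1 2 2
  1 1 1 1 1 2 2 2 2 2 3 3
  1 1 2 2 2 3 3 3 3 3 4 4
  1 1 2 2 2 3 3 3 3 4 5 5
  1 1 2 2 2 3 3 3 4 5 6 6
  1 1 2 2 2 3 3 4 5 6 7 7
  1 1 2 3 3 4 4 5 6 7 8 8
  1 1 2 3 3 4 4 5 6 7 8 9
  1 1 2 3 4 5 5 6 7 8 9 10
  1 2 3 4 5 6 6 7 8 9 10 11
  1 2 3 4 5 6 7 8 9 10 11 12

hence w(1..12) = (11, 6, 1, 3, 10, 9, 8, 4, 12, 5, 2, 7).

|D(w)|=36, |Ess(w)|=9:

[(1, 10, 0), (2, 5, 0), (5, 9, 3), (6, 8, 3), (7, 5, 2), (7, 7, 3), (9, 5, 3), (9, 7, 4), (10, 2, 1)]


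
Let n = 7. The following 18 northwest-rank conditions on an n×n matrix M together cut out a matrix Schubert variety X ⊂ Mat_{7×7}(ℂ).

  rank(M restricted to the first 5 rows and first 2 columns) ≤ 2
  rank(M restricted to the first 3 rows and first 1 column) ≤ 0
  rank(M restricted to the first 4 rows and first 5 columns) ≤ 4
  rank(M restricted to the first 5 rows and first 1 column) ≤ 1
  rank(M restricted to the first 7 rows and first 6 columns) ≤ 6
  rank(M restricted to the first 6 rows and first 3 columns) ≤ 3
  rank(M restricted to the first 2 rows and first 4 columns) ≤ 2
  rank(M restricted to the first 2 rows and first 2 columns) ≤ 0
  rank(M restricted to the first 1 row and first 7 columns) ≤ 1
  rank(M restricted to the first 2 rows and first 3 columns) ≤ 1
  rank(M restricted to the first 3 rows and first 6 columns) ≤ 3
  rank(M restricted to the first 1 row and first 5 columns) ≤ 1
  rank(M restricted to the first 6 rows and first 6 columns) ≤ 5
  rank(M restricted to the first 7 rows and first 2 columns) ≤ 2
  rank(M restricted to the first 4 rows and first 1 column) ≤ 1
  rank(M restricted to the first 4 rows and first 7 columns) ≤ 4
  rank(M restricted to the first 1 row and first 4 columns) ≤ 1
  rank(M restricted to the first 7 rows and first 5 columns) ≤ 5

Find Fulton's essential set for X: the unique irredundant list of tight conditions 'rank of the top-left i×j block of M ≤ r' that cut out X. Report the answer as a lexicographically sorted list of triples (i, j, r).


Computing R[i][j] = min implied NW-rank bound (n=7, 18 conditions):

  i=1: 0  0  1  1  1  1  1
  i=2: 0  0  1  2  2  2  2
  i=3: 0  1  2  3  3  3  3
  i=4: 1  2  3  4  4  4  4
  i=5: 1  2  3  4  5  5  5
  i=6: 1  2  3  4  5  5  6
  i=7: 1  2  3  4  5  6  7

the unique w with this rank table is (3, 4, 2, 1, 5, 7, 6).

ℓ(w)=6; the 3 essential cells (i,j,r):

[(2, 2, 0), (3, 1, 0), (6, 6, 5)]


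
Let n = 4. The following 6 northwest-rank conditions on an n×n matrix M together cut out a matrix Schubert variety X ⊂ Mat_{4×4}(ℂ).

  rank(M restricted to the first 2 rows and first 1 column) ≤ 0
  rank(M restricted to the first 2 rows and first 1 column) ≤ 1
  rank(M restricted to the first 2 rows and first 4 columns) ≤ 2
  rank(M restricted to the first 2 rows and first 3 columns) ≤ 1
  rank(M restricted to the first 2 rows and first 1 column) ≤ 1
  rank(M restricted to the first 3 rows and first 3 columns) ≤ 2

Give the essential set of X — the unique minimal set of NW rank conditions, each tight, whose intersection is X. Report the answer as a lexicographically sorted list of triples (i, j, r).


Propagating the 6 rank bounds to every northwest block:

  R[1]: 0  1  1  1
  R[2]: 0  1  1  2
  R[3]: 1  2  2  3
  R[4]: 1  2  3  4

second differences of R give the permutation w = (2, 4, 1, 3).

Rothe diagram D(w) (3 cells), 2 SE-corners (essential conditions):

[(2, 1, 0), (2, 3, 1)]


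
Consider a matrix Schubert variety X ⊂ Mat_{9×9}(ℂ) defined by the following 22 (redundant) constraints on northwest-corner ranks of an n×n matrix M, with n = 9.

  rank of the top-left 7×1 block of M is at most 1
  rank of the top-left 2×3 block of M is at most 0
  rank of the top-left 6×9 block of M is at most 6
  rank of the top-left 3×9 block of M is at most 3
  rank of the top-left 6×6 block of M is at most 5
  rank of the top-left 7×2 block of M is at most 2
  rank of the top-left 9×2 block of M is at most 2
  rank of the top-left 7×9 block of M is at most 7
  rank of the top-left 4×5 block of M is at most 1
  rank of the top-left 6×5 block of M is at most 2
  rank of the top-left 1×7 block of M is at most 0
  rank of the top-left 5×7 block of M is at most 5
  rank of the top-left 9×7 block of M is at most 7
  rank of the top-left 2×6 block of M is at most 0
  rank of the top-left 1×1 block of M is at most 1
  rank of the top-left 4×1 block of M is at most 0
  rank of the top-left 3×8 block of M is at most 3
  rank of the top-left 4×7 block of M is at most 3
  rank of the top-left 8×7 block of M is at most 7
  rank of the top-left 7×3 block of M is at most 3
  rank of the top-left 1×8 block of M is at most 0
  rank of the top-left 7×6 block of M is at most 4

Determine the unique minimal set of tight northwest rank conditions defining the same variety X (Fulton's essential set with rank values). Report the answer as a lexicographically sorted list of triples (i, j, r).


Computing R[i][j] = min implied NW-rank bound (n=9, 22 conditions):

  row 1: 0 0 0 0 0 0 0 0 1
  row 2: 0 0 0 0 0 0 1 1 2
  row 3: 0 1 1 1 1 1 2 2 3
  row 4: 0 1 1 1 1 2 3 3 4
  row 5: 1 2 2 2 2 3 4 4 5
  row 6: 1 2 2 2 2 3 4 5 6
  row 7: 1 2 3 3 3 4 5 6 7
  row 8: 1 2 3 4 4 5 6 7 8
  row 9: 1 2 3 4 5 6 7 8 9

the unique w with this rank table is (9, 7, 2, 6, 1, 8, 3, 4, 5).

|D(w)|=22, |Ess(w)|=5:

[(1, 8, 0), (2, 6, 0), (4, 1, 0), (4, 5, 1), (6, 5, 2)]


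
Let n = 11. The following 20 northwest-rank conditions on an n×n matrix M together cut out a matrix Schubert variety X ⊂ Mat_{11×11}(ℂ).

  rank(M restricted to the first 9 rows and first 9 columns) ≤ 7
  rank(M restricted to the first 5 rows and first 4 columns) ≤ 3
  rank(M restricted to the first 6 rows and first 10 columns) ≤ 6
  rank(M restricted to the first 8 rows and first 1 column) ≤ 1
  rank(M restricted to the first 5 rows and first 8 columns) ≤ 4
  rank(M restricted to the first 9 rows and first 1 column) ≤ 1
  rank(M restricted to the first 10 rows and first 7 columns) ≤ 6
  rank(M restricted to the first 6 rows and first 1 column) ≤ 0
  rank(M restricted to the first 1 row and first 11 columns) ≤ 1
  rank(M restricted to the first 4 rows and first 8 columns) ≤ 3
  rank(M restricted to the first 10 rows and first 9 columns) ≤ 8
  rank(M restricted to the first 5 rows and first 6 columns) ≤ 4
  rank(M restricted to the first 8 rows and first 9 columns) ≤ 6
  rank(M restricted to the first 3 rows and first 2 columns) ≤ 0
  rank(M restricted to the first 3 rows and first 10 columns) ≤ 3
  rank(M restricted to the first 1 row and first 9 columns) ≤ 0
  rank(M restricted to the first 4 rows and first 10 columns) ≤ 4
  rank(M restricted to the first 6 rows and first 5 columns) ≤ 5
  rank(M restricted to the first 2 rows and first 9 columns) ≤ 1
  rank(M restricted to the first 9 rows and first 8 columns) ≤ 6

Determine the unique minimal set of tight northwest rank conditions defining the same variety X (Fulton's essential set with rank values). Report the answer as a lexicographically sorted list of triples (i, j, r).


Propagating the 20 rank bounds to every northwest block:

  i=1: 0, 0, 0, 0, 0, 0, 0, 0, 0, 1, 1
  i=2: 0, 0, 1, 1, 1, 1, 1, 1, 1, 2, 2
  i=3: 0, 0, 1, 2, 2, 2, 2, 2, 2, 3, 3
  i=4: 0, 1, 2, 3, 3, 3, 3, 3, 3, 4, 4
  i=5: 0, 1, 2, 3, 4, 4, 4, 4, 4, 5, 5
  i=6: 0, 1, 2, 3, 4, 5, 5, 5, 5, 6, 6
  i=7: 1, 2, 3, 4, 5, 6, 6, 6, 6, 7, 7
  i=8: 1, 2, 3, 4, 5, 6, 6, 6, 6, 7, 8
  i=9: 1, 2, 3, 4, 5, 6, 6, 6, 7, 8, 9
  i=10: 1, 2, 3, 4, 5, 6, 6, 7, 8, 9, 10
  i=11: 1, 2, 3, 4, 5, 6, 7, 8, 9, 10, 11

the unique w with this rank table is (10, 3, 4, 2, 5, 6, 1, 11, 9, 8, 7).

|D(w)|=22, |Ess(w)|=6:

[(1, 9, 0), (3, 2, 0), (6, 1, 0), (8, 9, 6), (9, 8, 6), (10, 7, 6)]


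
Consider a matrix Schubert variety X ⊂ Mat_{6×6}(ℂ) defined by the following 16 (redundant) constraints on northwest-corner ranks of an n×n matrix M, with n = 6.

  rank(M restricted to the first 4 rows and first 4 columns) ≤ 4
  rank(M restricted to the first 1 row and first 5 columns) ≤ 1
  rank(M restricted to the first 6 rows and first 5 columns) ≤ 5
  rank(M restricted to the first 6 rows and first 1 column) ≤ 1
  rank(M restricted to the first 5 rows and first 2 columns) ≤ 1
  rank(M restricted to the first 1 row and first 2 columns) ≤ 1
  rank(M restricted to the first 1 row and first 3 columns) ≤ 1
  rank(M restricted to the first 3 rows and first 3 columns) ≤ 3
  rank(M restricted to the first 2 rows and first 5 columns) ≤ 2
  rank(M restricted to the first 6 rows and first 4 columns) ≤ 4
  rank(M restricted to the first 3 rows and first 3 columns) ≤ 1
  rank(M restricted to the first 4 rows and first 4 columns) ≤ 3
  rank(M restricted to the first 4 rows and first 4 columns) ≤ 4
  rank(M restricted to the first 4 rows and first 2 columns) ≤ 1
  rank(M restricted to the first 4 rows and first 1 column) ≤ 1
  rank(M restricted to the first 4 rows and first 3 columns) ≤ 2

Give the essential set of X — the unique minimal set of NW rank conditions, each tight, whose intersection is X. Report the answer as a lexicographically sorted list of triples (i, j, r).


Computing R[i][j] = min implied NW-rank bound (n=6, 16 conditions):

  1 1 1 1 1 1
  1 1 1 2 2 2
  1 1 1 2 3 3
  1 1 2 3 4 4
  1 1 2 3 4 5
  1 2 3 4 5 6

hence w(1..6) = (1, 4, 5, 3, 6, 2).

Rothe diagram D(w) (6 cells), 2 SE-corners (essential conditions):

[(3, 3, 1), (5, 2, 1)]


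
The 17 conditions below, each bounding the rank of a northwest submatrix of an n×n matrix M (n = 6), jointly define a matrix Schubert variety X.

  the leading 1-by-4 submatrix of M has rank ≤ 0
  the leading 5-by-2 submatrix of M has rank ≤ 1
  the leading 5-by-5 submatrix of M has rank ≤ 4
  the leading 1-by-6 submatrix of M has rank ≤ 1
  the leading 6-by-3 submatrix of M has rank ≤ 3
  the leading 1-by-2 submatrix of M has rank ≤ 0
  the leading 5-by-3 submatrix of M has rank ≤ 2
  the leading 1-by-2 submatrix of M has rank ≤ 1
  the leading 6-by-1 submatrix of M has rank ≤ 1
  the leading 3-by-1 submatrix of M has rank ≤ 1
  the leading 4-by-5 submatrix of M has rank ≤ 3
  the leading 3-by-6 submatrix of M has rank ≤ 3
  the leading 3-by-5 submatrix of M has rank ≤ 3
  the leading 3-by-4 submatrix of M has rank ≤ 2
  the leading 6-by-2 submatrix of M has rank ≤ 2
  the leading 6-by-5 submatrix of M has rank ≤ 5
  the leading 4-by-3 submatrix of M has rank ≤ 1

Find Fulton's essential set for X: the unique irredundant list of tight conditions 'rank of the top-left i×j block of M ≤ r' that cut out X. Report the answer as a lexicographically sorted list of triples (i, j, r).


Reconstructing r_w from the 17 given conditions:

  i=1: 0 0 0 0 1 1
  i=2: 1 1 1 1 2 2
  i=3: 1 1 1 2 3 3
  i=4: 1 1 1 2 3 4
  i=5: 1 1 2 3 4 5
  i=6: 1 2 3 4 5 6

the unique w with this rank table is (5, 1, 4, 6, 3, 2).

Fulton essential set (3 of the 9 Rothe cells):

[(1, 4, 0), (4, 3, 1), (5, 2, 1)]


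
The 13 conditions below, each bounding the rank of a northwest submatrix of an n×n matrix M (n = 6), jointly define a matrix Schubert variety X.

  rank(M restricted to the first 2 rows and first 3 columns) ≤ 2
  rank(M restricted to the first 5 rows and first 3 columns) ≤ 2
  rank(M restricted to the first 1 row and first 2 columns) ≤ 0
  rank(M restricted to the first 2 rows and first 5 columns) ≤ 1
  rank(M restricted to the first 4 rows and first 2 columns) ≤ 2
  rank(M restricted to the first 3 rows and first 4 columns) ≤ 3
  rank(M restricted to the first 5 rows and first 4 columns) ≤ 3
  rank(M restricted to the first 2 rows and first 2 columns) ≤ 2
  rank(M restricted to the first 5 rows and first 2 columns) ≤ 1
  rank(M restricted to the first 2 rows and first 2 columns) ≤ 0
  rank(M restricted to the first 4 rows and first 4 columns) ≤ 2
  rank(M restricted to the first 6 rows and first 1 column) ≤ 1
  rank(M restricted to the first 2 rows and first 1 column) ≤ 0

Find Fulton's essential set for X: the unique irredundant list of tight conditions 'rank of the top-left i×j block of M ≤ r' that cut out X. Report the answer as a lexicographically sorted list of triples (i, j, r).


Computing R[i][j] = min implied NW-rank bound (n=6, 13 conditions):

  row 1: 0 | 0 | 1 | 1 | 1 | 1
  row 2: 0 | 0 | 1 | 1 | 1 | 2
  row 3: 1 | 1 | 2 | 2 | 2 | 3
  row 4: 1 | 1 | 2 | 2 | 3 | 4
  row 5: 1 | 1 | 2 | 3 | 4 | 5
  row 6: 1 | 2 | 3 | 4 | 5 | 6

the unique w with this rank table is (3, 6, 1, 5, 4, 2).

ℓ(w)=9; the 4 essential cells (i,j,r):

[(2, 2, 0), (2, 5, 1), (4, 4, 2), (5, 2, 1)]


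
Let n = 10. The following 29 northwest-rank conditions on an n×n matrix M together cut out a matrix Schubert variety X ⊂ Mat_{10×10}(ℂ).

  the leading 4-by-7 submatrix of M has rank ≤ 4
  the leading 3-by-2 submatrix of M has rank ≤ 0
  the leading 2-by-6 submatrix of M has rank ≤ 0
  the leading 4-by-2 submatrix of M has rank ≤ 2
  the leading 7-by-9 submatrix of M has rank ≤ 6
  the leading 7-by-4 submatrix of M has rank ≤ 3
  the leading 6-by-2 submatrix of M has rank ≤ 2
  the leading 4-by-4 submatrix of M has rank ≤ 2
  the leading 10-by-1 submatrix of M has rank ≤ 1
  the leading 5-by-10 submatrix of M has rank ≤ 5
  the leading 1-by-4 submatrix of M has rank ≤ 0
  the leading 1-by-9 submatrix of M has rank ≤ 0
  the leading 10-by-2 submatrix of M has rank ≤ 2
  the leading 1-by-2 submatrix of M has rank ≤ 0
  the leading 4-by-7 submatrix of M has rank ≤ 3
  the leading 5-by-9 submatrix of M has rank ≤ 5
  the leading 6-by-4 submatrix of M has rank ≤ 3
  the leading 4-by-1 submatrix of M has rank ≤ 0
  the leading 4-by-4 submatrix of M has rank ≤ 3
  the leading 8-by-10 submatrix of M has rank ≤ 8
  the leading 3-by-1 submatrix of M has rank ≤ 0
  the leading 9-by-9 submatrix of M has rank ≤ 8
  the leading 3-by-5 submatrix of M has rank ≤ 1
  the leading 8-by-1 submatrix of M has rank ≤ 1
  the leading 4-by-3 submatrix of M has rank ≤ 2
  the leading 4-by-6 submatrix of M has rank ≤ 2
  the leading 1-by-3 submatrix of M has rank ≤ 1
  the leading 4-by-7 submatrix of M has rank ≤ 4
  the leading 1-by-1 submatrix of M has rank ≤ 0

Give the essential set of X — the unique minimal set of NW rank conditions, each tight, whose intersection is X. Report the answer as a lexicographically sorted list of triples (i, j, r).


The tightest implied rank at each (i,j), from the 29 conditions:

  i=1: 0  0  0  0  0  0  0  0  0  1
  i=2: 0  0  0  0  0  0  1  1  1  2
  i=3: 0  0  1  1  1  1  2  2  2  3
  i=4: 0  1  2  2  2  2  3  3  3  4
  i=5: 1  2  3  3  3  3  4  4  4  5
  i=6: 1  2  3  3  4  4  5  5  5  6
  i=7: 1  2  3  3  4  5  6  6  6  7
  i=8: 1  2  3  4  5  6  7  7  7  8
  i=9: 1  2  3  4  5  6  7  8  8  9
  i=10: 1  2  3  4  5  6  7  8  9  10

hence w(1..10) = (10, 7, 3, 2, 1, 5, 6, 4, 8, 9).

Rothe diagram D(w) (20 cells), 5 SE-corners (essential conditions):

[(1, 9, 0), (2, 6, 0), (3, 2, 0), (4, 1, 0), (7, 4, 3)]


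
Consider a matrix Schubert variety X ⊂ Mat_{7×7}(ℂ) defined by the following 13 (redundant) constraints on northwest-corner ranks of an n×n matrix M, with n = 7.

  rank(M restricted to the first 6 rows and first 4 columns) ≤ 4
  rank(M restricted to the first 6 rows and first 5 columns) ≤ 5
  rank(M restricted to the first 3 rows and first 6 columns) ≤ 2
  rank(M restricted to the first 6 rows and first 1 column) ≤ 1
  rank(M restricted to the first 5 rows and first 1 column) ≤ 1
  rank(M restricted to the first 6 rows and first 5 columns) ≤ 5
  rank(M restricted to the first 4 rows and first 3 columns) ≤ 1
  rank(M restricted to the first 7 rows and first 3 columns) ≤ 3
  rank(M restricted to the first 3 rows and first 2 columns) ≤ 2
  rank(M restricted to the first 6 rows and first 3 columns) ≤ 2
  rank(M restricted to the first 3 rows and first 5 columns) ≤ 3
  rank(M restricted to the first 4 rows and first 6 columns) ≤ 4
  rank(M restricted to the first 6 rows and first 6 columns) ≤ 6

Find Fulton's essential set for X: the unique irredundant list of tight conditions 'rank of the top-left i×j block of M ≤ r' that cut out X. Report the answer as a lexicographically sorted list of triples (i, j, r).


The tightest implied rank at each (i,j), from the 13 conditions:

  i=1: 1 1 1 1 1 1 1
  i=2: 1 1 1 2 2 2 2
  i=3: 1 1 1 2 2 2 3
  i=4: 1 1 1 2 3 3 4
  i=5: 1 2 2 3 4 4 5
  i=6: 1 2 2 3 4 5 6
  i=7: 1 2 3 4 5 6 7

second differences of R give the permutation w = (1, 4, 7, 5, 2, 6, 3).

D(w) has 9 cells with 3 SE-corners; essential set:

[(3, 6, 2), (4, 3, 1), (6, 3, 2)]


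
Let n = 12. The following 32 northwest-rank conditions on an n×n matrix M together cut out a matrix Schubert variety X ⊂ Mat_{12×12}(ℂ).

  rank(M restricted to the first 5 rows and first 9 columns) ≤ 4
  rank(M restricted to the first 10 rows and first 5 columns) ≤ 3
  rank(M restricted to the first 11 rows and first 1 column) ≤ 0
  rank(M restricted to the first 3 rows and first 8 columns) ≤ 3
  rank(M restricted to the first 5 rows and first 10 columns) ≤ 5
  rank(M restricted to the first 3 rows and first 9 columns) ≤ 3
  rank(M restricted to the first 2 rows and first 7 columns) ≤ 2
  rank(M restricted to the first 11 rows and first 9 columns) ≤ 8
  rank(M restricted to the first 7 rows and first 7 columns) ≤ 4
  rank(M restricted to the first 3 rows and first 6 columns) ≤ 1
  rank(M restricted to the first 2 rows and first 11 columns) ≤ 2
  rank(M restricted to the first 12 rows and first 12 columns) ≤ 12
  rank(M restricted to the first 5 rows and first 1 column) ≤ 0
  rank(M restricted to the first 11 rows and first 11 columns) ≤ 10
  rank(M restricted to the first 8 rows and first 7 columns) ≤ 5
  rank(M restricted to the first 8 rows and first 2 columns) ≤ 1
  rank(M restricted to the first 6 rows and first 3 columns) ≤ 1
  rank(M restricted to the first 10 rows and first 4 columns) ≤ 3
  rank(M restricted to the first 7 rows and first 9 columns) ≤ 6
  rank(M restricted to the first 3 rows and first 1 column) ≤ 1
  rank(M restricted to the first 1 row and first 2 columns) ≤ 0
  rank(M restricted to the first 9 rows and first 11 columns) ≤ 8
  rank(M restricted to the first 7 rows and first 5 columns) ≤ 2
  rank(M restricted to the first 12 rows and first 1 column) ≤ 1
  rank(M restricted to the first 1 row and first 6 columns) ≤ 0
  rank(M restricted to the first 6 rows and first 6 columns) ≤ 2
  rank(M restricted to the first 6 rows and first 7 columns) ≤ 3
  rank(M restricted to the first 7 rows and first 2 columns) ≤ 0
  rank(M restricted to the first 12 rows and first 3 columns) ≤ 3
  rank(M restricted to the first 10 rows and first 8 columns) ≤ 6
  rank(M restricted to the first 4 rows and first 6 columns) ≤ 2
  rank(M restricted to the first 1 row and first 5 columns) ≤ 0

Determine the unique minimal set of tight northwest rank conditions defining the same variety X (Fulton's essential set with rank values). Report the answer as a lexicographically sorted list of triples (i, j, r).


Reconstructing r_w from the 32 given conditions:

  i=1: 0, 0, 0, 0, 0, 0, 1, 1, 1, 1, 1, 1
  i=2: 0, 0, 1, 1, 1, 1, 2, 2, 2, 2, 2, 2
  i=3: 0, 0, 1, 1, 1, 1, 2, 3, 3, 3, 3, 3
  i=4: 0, 0, 1, 2, 2, 2, 3, 4, 4, 4, 4, 4
  i=5: 0, 0, 1, 2, 2, 2, 3, 4, 4, 5, 5, 5
  i=6: 0, 0, 1, 2, 2, 2, 3, 4, 5, 6, 6, 6
  i=7: 0, 0, 1, 2, 2, 3, 4, 5, 6, 7, 7, 7
  i=8: 0, 1, 2, 3, 3, 4, 5, 6, 7, 8, 8, 8
  i=9: 0, 1, 2, 3, 3, 4, 5, 6, 7, 8, 8, 9
  i=10: 0, 1, 2, 3, 3, 4, 5, 6, 7, 8, 9, 10
  i=11: 0, 1, 2, 3, 4, 5, 6, 7, 8, 9, 10, 11
  i=12: 1, 2, 3, 4, 5, 6, 7, 8, 9, 10, 11, 12

so w = (7, 3, 8, 4, 10, 9, 6, 2, 12, 11, 5, 1).

ℓ(w)=34; the 9 essential cells (i,j,r):

[(1, 6, 0), (3, 6, 1), (5, 9, 4), (6, 6, 2), (7, 2, 0), (7, 5, 2), (9, 11, 8), (10, 5, 3), (11, 1, 0)]


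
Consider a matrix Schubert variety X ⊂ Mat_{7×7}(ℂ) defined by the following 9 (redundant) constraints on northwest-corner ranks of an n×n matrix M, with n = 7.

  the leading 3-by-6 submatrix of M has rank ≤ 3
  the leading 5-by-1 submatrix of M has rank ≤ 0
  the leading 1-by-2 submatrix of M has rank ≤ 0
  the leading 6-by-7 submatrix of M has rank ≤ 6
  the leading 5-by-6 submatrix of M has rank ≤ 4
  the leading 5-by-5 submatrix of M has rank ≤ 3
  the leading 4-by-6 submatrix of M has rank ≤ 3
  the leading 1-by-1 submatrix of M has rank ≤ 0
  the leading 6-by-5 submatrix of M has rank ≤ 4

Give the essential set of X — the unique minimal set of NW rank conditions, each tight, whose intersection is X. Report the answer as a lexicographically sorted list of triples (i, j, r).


Rank table r_w(7×7) implied by the 9 constraints:

  row 1: 0  0  1  1  1  1  1
  row 2: 0  1  2  2  2  2  2
  row 3: 0  1  2  3  3  3  3
  row 4: 0  1  2  3  3  3  4
  row 5: 0  1  2  3  3  4  5
  row 6: 1  2  3  4  4  5  6
  row 7: 1  2  3  4  5  6  7

hence w(1..7) = (3, 2, 4, 7, 6, 1, 5).

Fulton essential set (4 of the 9 Rothe cells):

[(1, 2, 0), (4, 6, 3), (5, 1, 0), (5, 5, 3)]


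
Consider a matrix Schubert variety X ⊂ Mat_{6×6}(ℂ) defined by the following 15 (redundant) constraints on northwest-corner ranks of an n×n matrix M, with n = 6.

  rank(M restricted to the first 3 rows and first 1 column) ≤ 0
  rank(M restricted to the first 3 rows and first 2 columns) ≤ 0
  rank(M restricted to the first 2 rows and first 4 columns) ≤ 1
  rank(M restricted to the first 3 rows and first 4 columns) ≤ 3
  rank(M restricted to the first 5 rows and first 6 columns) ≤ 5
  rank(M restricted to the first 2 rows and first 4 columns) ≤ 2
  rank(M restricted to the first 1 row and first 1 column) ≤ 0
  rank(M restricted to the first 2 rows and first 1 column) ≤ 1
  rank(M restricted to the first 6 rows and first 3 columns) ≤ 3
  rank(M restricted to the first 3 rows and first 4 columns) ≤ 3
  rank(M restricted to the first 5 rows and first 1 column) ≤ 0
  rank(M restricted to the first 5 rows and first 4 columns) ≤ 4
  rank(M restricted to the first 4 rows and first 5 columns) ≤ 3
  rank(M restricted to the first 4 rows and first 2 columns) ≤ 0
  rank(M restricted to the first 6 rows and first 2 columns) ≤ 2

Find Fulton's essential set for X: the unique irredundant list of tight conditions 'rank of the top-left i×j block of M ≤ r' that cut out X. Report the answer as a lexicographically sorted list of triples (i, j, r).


The tightest implied rank at each (i,j), from the 15 conditions:

  row 1: 0, 0, 1, 1, 1, 1
  row 2: 0, 0, 1, 1, 2, 2
  row 3: 0, 0, 1, 2, 3, 3
  row 4: 0, 0, 1, 2, 3, 4
  row 5: 0, 1, 2, 3, 4, 5
  row 6: 1, 2, 3, 4, 5, 6

so w = (3, 5, 4, 6, 2, 1).

ℓ(w)=10; the 3 essential cells (i,j,r):

[(2, 4, 1), (4, 2, 0), (5, 1, 0)]


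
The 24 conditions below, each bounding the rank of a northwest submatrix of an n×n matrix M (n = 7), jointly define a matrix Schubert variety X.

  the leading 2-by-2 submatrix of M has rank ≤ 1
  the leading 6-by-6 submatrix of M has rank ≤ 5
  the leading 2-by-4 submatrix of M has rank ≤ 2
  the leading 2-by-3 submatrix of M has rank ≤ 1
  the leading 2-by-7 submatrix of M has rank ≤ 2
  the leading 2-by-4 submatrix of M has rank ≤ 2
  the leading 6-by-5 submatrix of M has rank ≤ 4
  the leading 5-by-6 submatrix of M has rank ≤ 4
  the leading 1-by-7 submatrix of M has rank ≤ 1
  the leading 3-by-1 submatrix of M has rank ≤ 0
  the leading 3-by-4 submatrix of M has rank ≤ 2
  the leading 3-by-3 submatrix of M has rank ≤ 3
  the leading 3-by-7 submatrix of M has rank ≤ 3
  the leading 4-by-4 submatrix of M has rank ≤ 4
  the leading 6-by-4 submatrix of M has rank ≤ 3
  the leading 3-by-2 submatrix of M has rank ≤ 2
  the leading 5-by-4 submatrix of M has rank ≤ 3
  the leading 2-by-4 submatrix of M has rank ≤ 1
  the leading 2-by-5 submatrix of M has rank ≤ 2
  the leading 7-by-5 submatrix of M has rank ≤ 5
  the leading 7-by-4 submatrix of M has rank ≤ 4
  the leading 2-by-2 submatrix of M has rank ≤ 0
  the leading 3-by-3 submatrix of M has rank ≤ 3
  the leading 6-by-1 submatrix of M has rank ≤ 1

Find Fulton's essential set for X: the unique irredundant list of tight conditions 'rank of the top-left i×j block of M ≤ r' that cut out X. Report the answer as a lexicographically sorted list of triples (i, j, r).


Computing R[i][j] = min implied NW-rank bound (n=7, 24 conditions):

  row 1: 0  0  1  1  1  1  1
  row 2: 0  0  1  1  2  2  2
  row 3: 0  1  2  2  3  3  3
  row 4: 1  2  3  3  4  4  4
  row 5: 1  2  3  3  4  4  5
  row 6: 1  2  3  3  4  5  6
  row 7: 1  2  3  4  5  6  7

giving w = (3, 5, 2, 1, 7, 6, 4) via Δ²R.

D(w) has 9 cells with 5 SE-corners; essential set:

[(2, 2, 0), (2, 4, 1), (3, 1, 0), (5, 6, 4), (6, 4, 3)]


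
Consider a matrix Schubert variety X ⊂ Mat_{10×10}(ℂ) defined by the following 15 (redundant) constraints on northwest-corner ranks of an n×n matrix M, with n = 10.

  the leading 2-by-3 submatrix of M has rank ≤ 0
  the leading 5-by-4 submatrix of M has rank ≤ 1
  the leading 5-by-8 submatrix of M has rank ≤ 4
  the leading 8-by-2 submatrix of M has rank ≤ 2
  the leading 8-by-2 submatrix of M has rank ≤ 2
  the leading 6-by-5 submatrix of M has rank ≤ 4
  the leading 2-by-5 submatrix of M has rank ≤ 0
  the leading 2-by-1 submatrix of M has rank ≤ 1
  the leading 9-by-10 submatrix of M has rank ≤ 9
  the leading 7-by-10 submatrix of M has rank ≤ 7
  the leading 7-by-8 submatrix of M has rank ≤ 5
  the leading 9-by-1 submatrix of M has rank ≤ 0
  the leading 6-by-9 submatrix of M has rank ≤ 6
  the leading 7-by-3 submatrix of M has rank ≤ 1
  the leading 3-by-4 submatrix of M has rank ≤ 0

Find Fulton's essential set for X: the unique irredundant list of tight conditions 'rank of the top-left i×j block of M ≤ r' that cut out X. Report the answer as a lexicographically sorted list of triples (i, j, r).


Propagating the 15 rank bounds to every northwest block:

  R[1]: 0, 0, 0, 0, 0, 1, 1, 1, 1, 1
  R[2]: 0, 0, 0, 0, 0, 1, 2, 2, 2, 2
  R[3]: 0, 0, 0, 0, 1, 2, 3, 3, 3, 3
  R[4]: 0, 1, 1, 1, 2, 3, 4, 4, 4, 4
  R[5]: 0, 1, 1, 1, 2, 3, 4, 4, 5, 5
  R[6]: 0, 1, 1, 2, 3, 4, 5, 5, 6, 6
  R[7]: 0, 1, 1, 2, 3, 4, 5, 5, 6, 7
  R[8]: 0, 1, 2, 3, 4, 5, 6, 6, 7, 8
  R[9]: 0, 1, 2, 3, 4, 5, 6, 7, 8, 9
  R[10]: 1, 2, 3, 4, 5, 6, 7, 8, 9, 10

second differences of R give the permutation w = (6, 7, 5, 2, 9, 4, 10, 3, 8, 1).

Fulton essential set (7 of the 26 Rothe cells):

[(2, 5, 0), (3, 4, 0), (5, 4, 1), (5, 8, 4), (7, 3, 1), (7, 8, 5), (9, 1, 0)]


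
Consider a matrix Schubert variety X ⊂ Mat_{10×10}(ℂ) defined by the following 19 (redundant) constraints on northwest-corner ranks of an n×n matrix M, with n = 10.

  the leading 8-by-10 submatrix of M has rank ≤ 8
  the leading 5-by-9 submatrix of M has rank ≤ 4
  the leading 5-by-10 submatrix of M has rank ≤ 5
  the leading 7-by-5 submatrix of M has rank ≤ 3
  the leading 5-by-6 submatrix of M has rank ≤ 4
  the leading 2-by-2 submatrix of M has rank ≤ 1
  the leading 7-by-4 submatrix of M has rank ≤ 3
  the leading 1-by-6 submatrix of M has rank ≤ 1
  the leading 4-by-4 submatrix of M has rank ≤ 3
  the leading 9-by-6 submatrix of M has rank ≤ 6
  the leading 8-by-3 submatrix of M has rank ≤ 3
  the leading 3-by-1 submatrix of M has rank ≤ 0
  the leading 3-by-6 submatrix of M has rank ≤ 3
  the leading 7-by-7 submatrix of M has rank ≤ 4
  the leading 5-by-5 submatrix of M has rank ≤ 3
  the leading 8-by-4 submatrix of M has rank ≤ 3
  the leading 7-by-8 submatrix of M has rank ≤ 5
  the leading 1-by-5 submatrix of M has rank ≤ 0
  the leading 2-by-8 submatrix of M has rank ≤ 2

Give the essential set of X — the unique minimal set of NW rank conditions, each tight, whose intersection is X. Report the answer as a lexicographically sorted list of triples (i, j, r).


Recovering R(i,j) via the rank-extension bound from the 19 conditions:

  i=1: 0  0  0  0  0  1  1  1  1  1
  i=2: 0  1  1  1  1  2  2  2  2  2
  i=3: 0  1  2  2  2  3  3  3  3  3
  i=4: 1  2  3  3  3  4  4  4  4  4
  i=5: 1  2  3  3  3  4  4  4  4  5
  i=6: 1  2  3  3  3  4  4  5  5  6
  i=7: 1  2  3  3  3  4  4  5  6  7
  i=8: 1  2  3  3  4  5  5  6  7  8
  i=9: 1  2  3  4  5  6  6  7  8  9
  i=10: 1  2  3  4  5  6  7  8  9  10

the unique w with this rank table is (6, 2, 3, 1, 10, 8, 9, 5, 4, 7).

Fulton essential set (6 of the 19 Rothe cells):

[(1, 5, 0), (3, 1, 0), (5, 9, 4), (7, 5, 3), (7, 7, 4), (8, 4, 3)]


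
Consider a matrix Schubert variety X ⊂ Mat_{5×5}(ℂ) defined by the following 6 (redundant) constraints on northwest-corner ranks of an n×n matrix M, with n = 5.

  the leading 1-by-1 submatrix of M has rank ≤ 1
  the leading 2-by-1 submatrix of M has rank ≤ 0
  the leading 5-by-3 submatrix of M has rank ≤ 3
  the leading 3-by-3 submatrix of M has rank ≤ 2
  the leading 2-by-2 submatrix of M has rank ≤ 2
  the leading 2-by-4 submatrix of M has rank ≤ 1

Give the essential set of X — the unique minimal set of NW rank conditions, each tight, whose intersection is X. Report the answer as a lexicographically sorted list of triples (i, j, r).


Reconstructing r_w from the 6 given conditions:

  i=1: 0 | 1 | 1 | 1 | 1
  i=2: 0 | 1 | 1 | 1 | 2
  i=3: 1 | 2 | 2 | 2 | 3
  i=4: 1 | 2 | 3 | 3 | 4
  i=5: 1 | 2 | 3 | 4 | 5

second differences of R give the permutation w = (2, 5, 1, 3, 4).

2 SE-corners of the 4-cell Rothe diagram give Ess(w):

[(2, 1, 0), (2, 4, 1)]
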